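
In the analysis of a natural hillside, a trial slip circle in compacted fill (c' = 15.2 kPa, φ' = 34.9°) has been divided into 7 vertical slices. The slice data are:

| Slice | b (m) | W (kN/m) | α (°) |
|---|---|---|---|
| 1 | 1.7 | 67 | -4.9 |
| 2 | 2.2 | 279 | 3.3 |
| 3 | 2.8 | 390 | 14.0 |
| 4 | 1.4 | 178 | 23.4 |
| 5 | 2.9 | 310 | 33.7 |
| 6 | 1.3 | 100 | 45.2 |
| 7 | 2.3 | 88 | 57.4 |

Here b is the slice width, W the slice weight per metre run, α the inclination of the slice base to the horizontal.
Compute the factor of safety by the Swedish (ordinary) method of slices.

Ordinary method of slices: FS = Σ[c'·Δl_i + (W_i cosα_i)·tanφ'] / Σ W_i sinα_i, with Δl_i = b_i / cosα_i.
Slice 1: Δl = 1.7/cos(-4.9°) = 1.706 m; N'_1 = 67·cos(-4.9°) = 66.8; c'Δl = 25.93; W sinα = -5.7
Slice 2: Δl = 2.2/cos3.3° = 2.204 m; N'_2 = 279·cos3.3° = 278.5; c'Δl = 33.50; W sinα = 16.1
Slice 3: Δl = 2.8/cos14.0° = 2.886 m; N'_3 = 390·cos14.0° = 378.4; c'Δl = 43.86; W sinα = 94.3
Slice 4: Δl = 1.4/cos23.4° = 1.525 m; N'_4 = 178·cos23.4° = 163.4; c'Δl = 23.19; W sinα = 70.7
Slice 5: Δl = 2.9/cos33.7° = 3.486 m; N'_5 = 310·cos33.7° = 257.9; c'Δl = 52.98; W sinα = 172.0
Slice 6: Δl = 1.3/cos45.2° = 1.845 m; N'_6 = 100·cos45.2° = 70.5; c'Δl = 28.04; W sinα = 71.0
Slice 7: Δl = 2.3/cos57.4° = 4.269 m; N'_7 = 88·cos57.4° = 47.4; c'Δl = 64.89; W sinα = 74.1
Σc'Δl = 272.4 kN/m; ΣN' = 1262.8 kN/m; ΣW sinα = 492.5 kN/m
Resisting = 272.4 + 1262.8·tan34.9° = 272.4 + 881.0 = 1153.4 kN/m
FS = 1153.4 / 492.5 = 2.342

FS = 2.34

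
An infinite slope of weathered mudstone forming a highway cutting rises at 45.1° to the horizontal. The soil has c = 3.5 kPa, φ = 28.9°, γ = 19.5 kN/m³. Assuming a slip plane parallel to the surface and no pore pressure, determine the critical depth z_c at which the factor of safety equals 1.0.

z_c = 0.80 m

Setting FS = 1.00 in FS = [c + γz cos²β tanφ] / [γz sinβ cosβ] and solving for z:
z = c / [γ cosβ (FS·sinβ − cosβ·tanφ)]
  = 3.5 / [19.5·cos45.1°·(1.00·sin45.1° − cos45.1°·tan28.9°)]
  = 3.5 / [19.5·0.7059·(1.00·0.7083 − 0.7059·0.5520)]
  = 3.5 / 4.3864 = 0.798 m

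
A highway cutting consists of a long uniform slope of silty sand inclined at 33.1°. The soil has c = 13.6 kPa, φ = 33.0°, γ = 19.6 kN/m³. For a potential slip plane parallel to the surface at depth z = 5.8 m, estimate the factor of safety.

FS = 1.26

For an infinite slope with a slip plane parallel to the surface (no pore pressure): FS = [c + γz cos²β tanφ] / [γz sinβ cosβ].
γz = 19.6·5.8 = 113.68 kN/m²
Numerator = 13.6 + 113.68·cos²33.1°·tan33.0° = 13.6 + 113.68·0.7018·0.6494 = 65.408 kPa
Denominator = 113.68·sin33.1°·cos33.1° = 113.68·0.5461·0.8377 = 52.006 kPa
FS = 65.408 / 52.006 = 1.258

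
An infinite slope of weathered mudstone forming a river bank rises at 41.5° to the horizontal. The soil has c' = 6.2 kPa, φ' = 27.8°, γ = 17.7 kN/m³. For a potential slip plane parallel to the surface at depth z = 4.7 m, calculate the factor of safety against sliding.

For an infinite slope with a slip plane parallel to the surface (no pore pressure): FS = [c' + γz cos²β tanφ'] / [γz sinβ cosβ].
γz = 17.7·4.7 = 83.19 kN/m²
Numerator = 6.2 + 83.19·cos²41.5°·tan27.8° = 6.2 + 83.19·0.5609·0.5272 = 30.803 kPa
Denominator = 83.19·sin41.5°·cos41.5° = 83.19·0.6626·0.7490 = 41.285 kPa
FS = 30.803 / 41.285 = 0.746

FS = 0.75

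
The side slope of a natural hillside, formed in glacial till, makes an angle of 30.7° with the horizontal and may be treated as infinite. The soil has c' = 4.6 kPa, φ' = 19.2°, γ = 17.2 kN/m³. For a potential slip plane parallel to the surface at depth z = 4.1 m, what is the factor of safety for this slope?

FS = 0.74

For an infinite slope with a slip plane parallel to the surface (no pore pressure): FS = [c' + γz cos²β tanφ'] / [γz sinβ cosβ].
γz = 17.2·4.1 = 70.52 kN/m²
Numerator = 4.6 + 70.52·cos²30.7°·tan19.2° = 4.6 + 70.52·0.7393·0.3482 = 22.757 kPa
Denominator = 70.52·sin30.7°·cos30.7° = 70.52·0.5105·0.8599 = 30.958 kPa
FS = 22.757 / 30.958 = 0.735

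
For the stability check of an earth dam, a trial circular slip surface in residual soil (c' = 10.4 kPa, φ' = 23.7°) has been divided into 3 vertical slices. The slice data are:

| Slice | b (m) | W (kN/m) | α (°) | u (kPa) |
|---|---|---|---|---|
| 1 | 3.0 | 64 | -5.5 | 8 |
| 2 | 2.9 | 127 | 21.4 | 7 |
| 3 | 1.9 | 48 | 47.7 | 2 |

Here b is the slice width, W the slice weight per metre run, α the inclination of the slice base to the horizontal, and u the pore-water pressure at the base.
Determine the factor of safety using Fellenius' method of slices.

Ordinary method of slices: FS = Σ[c'·Δl_i + (W_i cosα_i − u_i·Δl_i)·tanφ'] / Σ W_i sinα_i, with Δl_i = b_i / cosα_i.
Slice 1: Δl = 3.0/cos(-5.5°) = 3.014 m; N'_1 = 64·cos(-5.5°) − 8·3.014 = 39.6; c'Δl = 31.34; W sinα = -6.1
Slice 2: Δl = 2.9/cos21.4° = 3.115 m; N'_2 = 127·cos21.4° − 7·3.115 = 96.4; c'Δl = 32.39; W sinα = 46.3
Slice 3: Δl = 1.9/cos47.7° = 2.823 m; N'_3 = 48·cos47.7° − 2·2.823 = 26.7; c'Δl = 29.36; W sinα = 35.5
Σc'Δl = 93.1 kN/m; ΣN' = 162.7 kN/m; ΣW sinα = 75.7 kN/m
Resisting = 93.1 + 162.7·tan23.7° = 93.1 + 71.4 = 164.5 kN/m
FS = 164.5 / 75.7 = 2.173

FS = 2.17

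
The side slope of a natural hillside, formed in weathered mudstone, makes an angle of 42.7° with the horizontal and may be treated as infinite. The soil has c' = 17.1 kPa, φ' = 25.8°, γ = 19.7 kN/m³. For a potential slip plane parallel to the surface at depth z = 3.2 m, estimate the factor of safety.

FS = 1.07

For an infinite slope with a slip plane parallel to the surface (no pore pressure): FS = [c' + γz cos²β tanφ'] / [γz sinβ cosβ].
γz = 19.7·3.2 = 63.04 kN/m²
Numerator = 17.1 + 63.04·cos²42.7°·tan25.8° = 17.1 + 63.04·0.5401·0.4834 = 33.559 kPa
Denominator = 63.04·sin42.7°·cos42.7° = 63.04·0.6782·0.7349 = 31.418 kPa
FS = 33.559 / 31.418 = 1.068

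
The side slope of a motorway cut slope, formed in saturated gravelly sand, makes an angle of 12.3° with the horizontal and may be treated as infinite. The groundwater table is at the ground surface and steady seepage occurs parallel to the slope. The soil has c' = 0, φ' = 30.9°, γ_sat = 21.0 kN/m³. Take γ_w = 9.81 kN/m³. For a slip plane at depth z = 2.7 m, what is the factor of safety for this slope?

With seepage parallel to the slope and the water table at the surface, the effective normal stress on the slip plane uses the buoyant unit weight γ' = γ_sat − γ_w while the driving shear stress uses γ_sat:
FS = [c' + γ' z cos²β tanφ'] / [γ_sat z sinβ cosβ]
(For c' = 0 this reduces to FS = (γ'/γ_sat)·tanφ'/tanβ.)
γ' = 21.0 − 9.81 = 11.19 kN/m³
Numerator = 0.0 + 11.19·2.7·cos²12.3°·tan30.9° = 0.0 + 11.19·2.7·0.9546·0.5985 = 17.262 kPa
Denominator = 21.0·2.7·sin12.3°·cos12.3° = 21.0·2.7·0.2130·0.9770 = 11.802 kPa
FS = 17.262 / 11.802 = 1.463

FS = 1.46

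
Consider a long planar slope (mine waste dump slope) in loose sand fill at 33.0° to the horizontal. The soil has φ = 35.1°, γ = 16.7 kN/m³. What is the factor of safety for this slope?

FS = 1.08

For a dry cohesionless infinite slope the factor of safety is FS = tanφ / tanβ.
FS = tan35.1° / tan33.0° = 0.7028 / 0.6494 = 1.082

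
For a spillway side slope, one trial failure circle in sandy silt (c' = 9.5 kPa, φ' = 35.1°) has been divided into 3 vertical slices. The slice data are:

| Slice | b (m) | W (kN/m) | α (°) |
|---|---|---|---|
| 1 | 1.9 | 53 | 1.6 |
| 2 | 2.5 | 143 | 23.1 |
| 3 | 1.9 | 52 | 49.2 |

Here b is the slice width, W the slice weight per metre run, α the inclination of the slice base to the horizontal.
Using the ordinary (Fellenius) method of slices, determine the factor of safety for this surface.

FS = 2.32

Ordinary method of slices: FS = Σ[c'·Δl_i + (W_i cosα_i)·tanφ'] / Σ W_i sinα_i, with Δl_i = b_i / cosα_i.
Slice 1: Δl = 1.9/cos1.6° = 1.901 m; N'_1 = 53·cos1.6° = 53.0; c'Δl = 18.06; W sinα = 1.5
Slice 2: Δl = 2.5/cos23.1° = 2.718 m; N'_2 = 143·cos23.1° = 131.5; c'Δl = 25.82; W sinα = 56.1
Slice 3: Δl = 1.9/cos49.2° = 2.908 m; N'_3 = 52·cos49.2° = 34.0; c'Δl = 27.62; W sinα = 39.4
Σc'Δl = 71.5 kN/m; ΣN' = 218.5 kN/m; ΣW sinα = 96.9 kN/m
Resisting = 71.5 + 218.5·tan35.1° = 71.5 + 153.6 = 225.1 kN/m
FS = 225.1 / 96.9 = 2.321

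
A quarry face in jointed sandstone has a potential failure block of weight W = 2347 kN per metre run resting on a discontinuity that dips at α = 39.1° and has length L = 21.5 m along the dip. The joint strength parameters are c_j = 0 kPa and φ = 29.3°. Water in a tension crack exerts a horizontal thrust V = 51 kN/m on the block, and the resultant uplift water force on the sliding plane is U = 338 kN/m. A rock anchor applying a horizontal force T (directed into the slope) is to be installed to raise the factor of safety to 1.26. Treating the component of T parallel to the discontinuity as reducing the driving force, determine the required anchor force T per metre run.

Resolving forces along and normal to the sliding plane, with the horizontal anchor force T adding T·sinα to the effective normal force and T·cosα acting up the plane against the driving force:
FS = [c_jL + (W cosα − U − V sinα + T sinα) tanφ] / [W sinα + V cosα − T cosα]
Without the anchor: N' = 1451.2 kN/m, driving T_d = 1519.8 kN/m, resisting R = 0·21.5 + 1451.2·tan29.3° = 814.4 kN/m, FS = 0.54.
Setting FS = 1.26 and solving for T:
1.26·(1519.8 − T cos39.1°) = 814.4 + T sin39.1°·tan29.3°
T·(sin39.1°·tan29.3° + 1.26·cos39.1°) = 1.26·1519.8 − 814.4
T·(0.6307·0.5612 + 1.26·0.7760) = 1914.9 − 814.4 = 1100.5
T·1.3317 = 1100.5
T = 826.4 kN/m

T = 826 kN/m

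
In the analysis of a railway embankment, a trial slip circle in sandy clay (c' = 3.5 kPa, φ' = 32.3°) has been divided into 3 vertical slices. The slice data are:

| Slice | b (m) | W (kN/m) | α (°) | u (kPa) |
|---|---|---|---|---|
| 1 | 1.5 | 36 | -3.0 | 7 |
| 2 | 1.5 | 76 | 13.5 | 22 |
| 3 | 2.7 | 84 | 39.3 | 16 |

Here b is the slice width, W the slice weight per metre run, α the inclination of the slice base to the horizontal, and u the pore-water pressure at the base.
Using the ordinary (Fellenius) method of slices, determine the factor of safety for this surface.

FS = 1.01

Ordinary method of slices: FS = Σ[c'·Δl_i + (W_i cosα_i − u_i·Δl_i)·tanφ'] / Σ W_i sinα_i, with Δl_i = b_i / cosα_i.
Slice 1: Δl = 1.5/cos(-3.0°) = 1.502 m; N'_1 = 36·cos(-3.0°) − 7·1.502 = 25.4; c'Δl = 5.26; W sinα = -1.9
Slice 2: Δl = 1.5/cos13.5° = 1.543 m; N'_2 = 76·cos13.5° − 22·1.543 = 40.0; c'Δl = 5.40; W sinα = 17.7
Slice 3: Δl = 2.7/cos39.3° = 3.489 m; N'_3 = 84·cos39.3° − 16·3.489 = 9.2; c'Δl = 12.21; W sinα = 53.2
Σc'Δl = 22.9 kN/m; ΣN' = 74.6 kN/m; ΣW sinα = 69.1 kN/m
Resisting = 22.9 + 74.6·tan32.3° = 22.9 + 47.1 = 70.0 kN/m
FS = 70.0 / 69.1 = 1.014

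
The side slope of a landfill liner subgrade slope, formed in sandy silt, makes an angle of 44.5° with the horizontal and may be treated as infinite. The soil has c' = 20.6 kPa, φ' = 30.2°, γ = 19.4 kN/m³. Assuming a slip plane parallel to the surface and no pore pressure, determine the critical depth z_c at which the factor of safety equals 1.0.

Setting FS = 1.00 in FS = [c' + γz cos²β tanφ'] / [γz sinβ cosβ] and solving for z:
z = c' / [γ cosβ (FS·sinβ − cosβ·tanφ')]
  = 20.6 / [19.4·cos44.5°·(1.00·sin44.5° − cos44.5°·tan30.2°)]
  = 20.6 / [19.4·0.7133·(1.00·0.7009 − 0.7133·0.5820)]
  = 20.6 / 3.9545 = 5.209 m

z_c = 5.21 m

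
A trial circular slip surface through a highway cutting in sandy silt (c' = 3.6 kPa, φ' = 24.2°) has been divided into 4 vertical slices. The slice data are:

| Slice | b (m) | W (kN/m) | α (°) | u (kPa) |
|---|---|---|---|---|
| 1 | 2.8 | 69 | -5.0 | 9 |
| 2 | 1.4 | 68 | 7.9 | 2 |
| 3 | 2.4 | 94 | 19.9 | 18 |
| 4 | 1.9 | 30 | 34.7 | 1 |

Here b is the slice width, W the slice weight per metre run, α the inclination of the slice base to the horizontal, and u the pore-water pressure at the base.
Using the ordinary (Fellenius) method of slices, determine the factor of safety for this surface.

FS = 2.11

Ordinary method of slices: FS = Σ[c'·Δl_i + (W_i cosα_i − u_i·Δl_i)·tanφ'] / Σ W_i sinα_i, with Δl_i = b_i / cosα_i.
Slice 1: Δl = 2.8/cos(-5.0°) = 2.811 m; N'_1 = 69·cos(-5.0°) − 9·2.811 = 43.4; c'Δl = 10.12; W sinα = -6.0
Slice 2: Δl = 1.4/cos7.9° = 1.413 m; N'_2 = 68·cos7.9° − 2·1.413 = 64.5; c'Δl = 5.09; W sinα = 9.3
Slice 3: Δl = 2.4/cos19.9° = 2.552 m; N'_3 = 94·cos19.9° − 18·2.552 = 42.4; c'Δl = 9.19; W sinα = 32.0
Slice 4: Δl = 1.9/cos34.7° = 2.311 m; N'_4 = 30·cos34.7° − 1·2.311 = 22.4; c'Δl = 8.32; W sinα = 17.1
Σc'Δl = 32.7 kN/m; ΣN' = 172.8 kN/m; ΣW sinα = 52.4 kN/m
Resisting = 32.7 + 172.8·tan24.2° = 32.7 + 77.6 = 110.4 kN/m
FS = 110.4 / 52.4 = 2.106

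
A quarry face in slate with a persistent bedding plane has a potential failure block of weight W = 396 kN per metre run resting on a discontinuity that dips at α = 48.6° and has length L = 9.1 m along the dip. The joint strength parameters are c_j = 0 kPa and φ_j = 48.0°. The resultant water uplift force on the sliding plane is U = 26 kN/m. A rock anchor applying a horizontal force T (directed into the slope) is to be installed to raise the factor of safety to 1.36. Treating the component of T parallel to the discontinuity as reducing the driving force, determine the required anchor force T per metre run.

Resolving forces along and normal to the sliding plane, with the horizontal anchor force T adding T·sinα to the effective normal force and T·cosα acting up the plane against the driving force:
FS = [c_jL + (W cosα − U + T sinα) tanφ_j] / [W sinα − T cosα]
Without the anchor: N' = 235.9 kN/m, driving T_d = 297.0 kN/m, resisting R = 0·9.1 + 235.9·tan48.0° = 262.0 kN/m, FS = 0.88.
Setting FS = 1.36 and solving for T:
1.36·(297.0 − T cos48.6°) = 262.0 + T sin48.6°·tan48.0°
T·(sin48.6°·tan48.0° + 1.36·cos48.6°) = 1.36·297.0 − 262.0
T·(0.7501·1.1106 + 1.36·0.6613) = 404.0 − 262.0 = 142.0
T·1.7325 = 142.0
T = 82.0 kN/m

T = 82 kN/m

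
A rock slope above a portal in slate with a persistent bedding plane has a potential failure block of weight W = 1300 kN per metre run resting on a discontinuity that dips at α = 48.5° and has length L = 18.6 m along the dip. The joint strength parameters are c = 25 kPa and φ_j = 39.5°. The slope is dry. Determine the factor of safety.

Resolving the block weight along and normal to the plane and applying the Mohr–Coulomb strength on the joint:
N' = W cosα = 1300·cos48.5° = 861.4 kN/m
Driving force T = W sinα = 1300·sin48.5° = 973.6 kN/m
Resisting force R = c·L + N'·tanφ_j = 25·18.6 + 861.4·tan39.5° = 465.0 + 710.1 = 1175.1 kN/m
FS = R / T = 1175.1 / 973.6 = 1.207

FS = 1.21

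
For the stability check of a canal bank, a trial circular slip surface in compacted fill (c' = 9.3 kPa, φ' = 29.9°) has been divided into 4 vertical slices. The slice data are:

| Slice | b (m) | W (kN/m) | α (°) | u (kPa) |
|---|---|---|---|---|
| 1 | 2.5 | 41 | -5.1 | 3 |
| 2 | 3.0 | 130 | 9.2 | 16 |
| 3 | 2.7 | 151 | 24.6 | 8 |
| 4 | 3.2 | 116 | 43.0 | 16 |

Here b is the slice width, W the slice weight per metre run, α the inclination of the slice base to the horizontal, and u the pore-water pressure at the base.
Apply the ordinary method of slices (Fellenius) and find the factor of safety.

Ordinary method of slices: FS = Σ[c'·Δl_i + (W_i cosα_i − u_i·Δl_i)·tanφ'] / Σ W_i sinα_i, with Δl_i = b_i / cosα_i.
Slice 1: Δl = 2.5/cos(-5.1°) = 2.510 m; N'_1 = 41·cos(-5.1°) − 3·2.510 = 33.3; c'Δl = 23.34; W sinα = -3.6
Slice 2: Δl = 3.0/cos9.2° = 3.039 m; N'_2 = 130·cos9.2° − 16·3.039 = 79.7; c'Δl = 28.26; W sinα = 20.8
Slice 3: Δl = 2.7/cos24.6° = 2.970 m; N'_3 = 151·cos24.6° − 8·2.970 = 113.5; c'Δl = 27.62; W sinα = 62.9
Slice 4: Δl = 3.2/cos43.0° = 4.375 m; N'_4 = 116·cos43.0° − 16·4.375 = 14.8; c'Δl = 40.69; W sinα = 79.1
Σc'Δl = 119.9 kN/m; ΣN' = 241.4 kN/m; ΣW sinα = 159.1 kN/m
Resisting = 119.9 + 241.4·tan29.9° = 119.9 + 138.8 = 258.7 kN/m
FS = 258.7 / 159.1 = 1.626

FS = 1.63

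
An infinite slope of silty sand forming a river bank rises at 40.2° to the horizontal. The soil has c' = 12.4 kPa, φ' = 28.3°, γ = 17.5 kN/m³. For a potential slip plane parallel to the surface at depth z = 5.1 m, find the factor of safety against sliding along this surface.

FS = 0.92

For an infinite slope with a slip plane parallel to the surface (no pore pressure): FS = [c' + γz cos²β tanφ'] / [γz sinβ cosβ].
γz = 17.5·5.1 = 89.25 kN/m²
Numerator = 12.4 + 89.25·cos²40.2°·tan28.3° = 12.4 + 89.25·0.5834·0.5384 = 40.435 kPa
Denominator = 89.25·sin40.2°·cos40.2° = 89.25·0.6455·0.7638 = 44.000 kPa
FS = 40.435 / 44.000 = 0.919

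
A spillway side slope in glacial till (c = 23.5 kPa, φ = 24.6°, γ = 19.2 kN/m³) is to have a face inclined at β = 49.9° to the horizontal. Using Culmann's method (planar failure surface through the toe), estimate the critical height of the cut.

Culmann's analysis gives the critical failure plane at α_cr = (β + φ)/2 = (49.9 + 24.6)/2 = 37.2°, and the critical height
H_c = (4c/γ) · sinβ cosφ / [1 − cos(β − φ)]
    = (4·23.5/19.2) · sin49.9°·cos24.6° / [1 − cos(25.3°)]
    = 4.896 · 0.7649·0.9092 / [1 − 0.9041]
    = 4.896 · 0.6955 / 0.0959
    = 35.50 m

H_c = 35.50 m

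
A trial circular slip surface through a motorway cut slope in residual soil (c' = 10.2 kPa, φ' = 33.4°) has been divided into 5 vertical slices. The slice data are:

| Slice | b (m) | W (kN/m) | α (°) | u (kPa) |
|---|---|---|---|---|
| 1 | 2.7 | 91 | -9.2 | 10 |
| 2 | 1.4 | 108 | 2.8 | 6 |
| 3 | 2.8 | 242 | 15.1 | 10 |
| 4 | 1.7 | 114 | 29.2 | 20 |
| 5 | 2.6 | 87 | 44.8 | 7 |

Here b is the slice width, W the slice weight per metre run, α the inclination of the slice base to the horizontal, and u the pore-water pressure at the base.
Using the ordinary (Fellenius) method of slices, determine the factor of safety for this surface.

FS = 2.55

Ordinary method of slices: FS = Σ[c'·Δl_i + (W_i cosα_i − u_i·Δl_i)·tanφ'] / Σ W_i sinα_i, with Δl_i = b_i / cosα_i.
Slice 1: Δl = 2.7/cos(-9.2°) = 2.735 m; N'_1 = 91·cos(-9.2°) − 10·2.735 = 62.5; c'Δl = 27.90; W sinα = -14.5
Slice 2: Δl = 1.4/cos2.8° = 1.402 m; N'_2 = 108·cos2.8° − 6·1.402 = 99.5; c'Δl = 14.30; W sinα = 5.3
Slice 3: Δl = 2.8/cos15.1° = 2.900 m; N'_3 = 242·cos15.1° − 10·2.900 = 204.6; c'Δl = 29.58; W sinα = 63.0
Slice 4: Δl = 1.7/cos29.2° = 1.947 m; N'_4 = 114·cos29.2° − 20·1.947 = 60.6; c'Δl = 19.86; W sinα = 55.6
Slice 5: Δl = 2.6/cos44.8° = 3.664 m; N'_5 = 87·cos44.8° − 7·3.664 = 36.1; c'Δl = 37.37; W sinα = 61.3
Σc'Δl = 129.0 kN/m; ΣN' = 463.2 kN/m; ΣW sinα = 170.7 kN/m
Resisting = 129.0 + 463.2·tan33.4° = 129.0 + 305.4 = 434.5 kN/m
FS = 434.5 / 170.7 = 2.545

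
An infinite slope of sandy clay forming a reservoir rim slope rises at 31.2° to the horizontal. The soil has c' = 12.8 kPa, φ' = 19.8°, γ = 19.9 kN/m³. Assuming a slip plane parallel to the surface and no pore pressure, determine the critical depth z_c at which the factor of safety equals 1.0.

Setting FS = 1.00 in FS = [c' + γz cos²β tanφ'] / [γz sinβ cosβ] and solving for z:
z = c' / [γ cosβ (FS·sinβ − cosβ·tanφ')]
  = 12.8 / [19.9·cos31.2°·(1.00·sin31.2° − cos31.2°·tan19.8°)]
  = 12.8 / [19.9·0.8554·(1.00·0.5180 − 0.8554·0.3600)]
  = 12.8 / 3.5759 = 3.580 m

z_c = 3.58 m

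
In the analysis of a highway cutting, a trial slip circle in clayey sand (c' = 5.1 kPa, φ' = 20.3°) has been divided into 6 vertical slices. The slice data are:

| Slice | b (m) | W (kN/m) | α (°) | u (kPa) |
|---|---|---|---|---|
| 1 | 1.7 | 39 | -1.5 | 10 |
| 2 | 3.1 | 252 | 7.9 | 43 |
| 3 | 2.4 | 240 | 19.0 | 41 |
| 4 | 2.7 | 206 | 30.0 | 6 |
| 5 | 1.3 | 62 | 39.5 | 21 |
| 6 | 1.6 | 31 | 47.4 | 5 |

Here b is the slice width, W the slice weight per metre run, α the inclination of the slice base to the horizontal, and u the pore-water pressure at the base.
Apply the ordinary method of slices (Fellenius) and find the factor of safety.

Ordinary method of slices: FS = Σ[c'·Δl_i + (W_i cosα_i − u_i·Δl_i)·tanφ'] / Σ W_i sinα_i, with Δl_i = b_i / cosα_i.
Slice 1: Δl = 1.7/cos(-1.5°) = 1.701 m; N'_1 = 39·cos(-1.5°) − 10·1.701 = 22.0; c'Δl = 8.67; W sinα = -1.0
Slice 2: Δl = 3.1/cos7.9° = 3.130 m; N'_2 = 252·cos7.9° − 43·3.130 = 115.0; c'Δl = 15.96; W sinα = 34.6
Slice 3: Δl = 2.4/cos19.0° = 2.538 m; N'_3 = 240·cos19.0° − 41·2.538 = 122.9; c'Δl = 12.95; W sinα = 78.1
Slice 4: Δl = 2.7/cos30.0° = 3.118 m; N'_4 = 206·cos30.0° − 6·3.118 = 159.7; c'Δl = 15.90; W sinα = 103.0
Slice 5: Δl = 1.3/cos39.5° = 1.685 m; N'_5 = 62·cos39.5° − 21·1.685 = 12.5; c'Δl = 8.59; W sinα = 39.4
Slice 6: Δl = 1.6/cos47.4° = 2.364 m; N'_6 = 31·cos47.4° − 5·2.364 = 9.2; c'Δl = 12.06; W sinα = 22.8
Σc'Δl = 74.1 kN/m; ΣN' = 441.2 kN/m; ΣW sinα = 277.0 kN/m
Resisting = 74.1 + 441.2·tan20.3° = 74.1 + 163.2 = 237.3 kN/m
FS = 237.3 / 277.0 = 0.857

FS = 0.86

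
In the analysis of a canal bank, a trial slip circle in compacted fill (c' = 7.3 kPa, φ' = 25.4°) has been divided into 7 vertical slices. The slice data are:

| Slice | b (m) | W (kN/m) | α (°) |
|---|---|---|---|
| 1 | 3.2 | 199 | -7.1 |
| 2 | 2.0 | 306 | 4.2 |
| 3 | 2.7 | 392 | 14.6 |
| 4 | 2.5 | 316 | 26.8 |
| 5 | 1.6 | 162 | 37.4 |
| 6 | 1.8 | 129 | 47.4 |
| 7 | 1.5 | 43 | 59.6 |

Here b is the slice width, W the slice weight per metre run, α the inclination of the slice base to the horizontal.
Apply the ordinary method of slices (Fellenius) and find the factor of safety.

Ordinary method of slices: FS = Σ[c'·Δl_i + (W_i cosα_i)·tanφ'] / Σ W_i sinα_i, with Δl_i = b_i / cosα_i.
Slice 1: Δl = 3.2/cos(-7.1°) = 3.225 m; N'_1 = 199·cos(-7.1°) = 197.5; c'Δl = 23.54; W sinα = -24.6
Slice 2: Δl = 2.0/cos4.2° = 2.005 m; N'_2 = 306·cos4.2° = 305.2; c'Δl = 14.64; W sinα = 22.4
Slice 3: Δl = 2.7/cos14.6° = 2.790 m; N'_3 = 392·cos14.6° = 379.3; c'Δl = 20.37; W sinα = 98.8
Slice 4: Δl = 2.5/cos26.8° = 2.801 m; N'_4 = 316·cos26.8° = 282.1; c'Δl = 20.45; W sinα = 142.5
Slice 5: Δl = 1.6/cos37.4° = 2.014 m; N'_5 = 162·cos37.4° = 128.7; c'Δl = 14.70; W sinα = 98.4
Slice 6: Δl = 1.8/cos47.4° = 2.659 m; N'_6 = 129·cos47.4° = 87.3; c'Δl = 19.41; W sinα = 95.0
Slice 7: Δl = 1.5/cos59.6° = 2.964 m; N'_7 = 43·cos59.6° = 21.8; c'Δl = 21.64; W sinα = 37.1
Σc'Δl = 134.7 kN/m; ΣN' = 1401.8 kN/m; ΣW sinα = 469.5 kN/m
Resisting = 134.7 + 1401.8·tan25.4° = 134.7 + 665.6 = 800.4 kN/m
FS = 800.4 / 469.5 = 1.705

FS = 1.70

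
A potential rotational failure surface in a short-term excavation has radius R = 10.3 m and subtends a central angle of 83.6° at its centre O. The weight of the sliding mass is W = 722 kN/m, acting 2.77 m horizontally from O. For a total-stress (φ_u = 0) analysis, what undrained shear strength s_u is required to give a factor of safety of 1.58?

s_u = 20.4 kPa

FS = s_u·L_a·R / (W·d), so s_u = FS·W·d / (L_a·R).
Arc length L_a = R·θ = 10.3·(83.6°·π/180) = 10.3·1.4591 = 15.03 m
s_u = 1.58·722·2.77 / (15.03·10.3) = 3159.9 / 154.80 = 20.41 kPa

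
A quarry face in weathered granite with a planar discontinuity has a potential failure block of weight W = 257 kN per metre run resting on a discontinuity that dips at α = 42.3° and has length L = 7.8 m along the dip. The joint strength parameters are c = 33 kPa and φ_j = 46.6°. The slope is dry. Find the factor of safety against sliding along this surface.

Resolving the block weight along and normal to the plane and applying the Mohr–Coulomb strength on the joint:
N' = W cosα = 257·cos42.3° = 190.1 kN/m
Driving force T = W sinα = 257·sin42.3° = 173.0 kN/m
Resisting force R = c·L + N'·tanφ_j = 33·7.8 + 190.1·tan46.6° = 257.4 + 201.0 = 458.4 kN/m
FS = R / T = 458.4 / 173.0 = 2.650

FS = 2.65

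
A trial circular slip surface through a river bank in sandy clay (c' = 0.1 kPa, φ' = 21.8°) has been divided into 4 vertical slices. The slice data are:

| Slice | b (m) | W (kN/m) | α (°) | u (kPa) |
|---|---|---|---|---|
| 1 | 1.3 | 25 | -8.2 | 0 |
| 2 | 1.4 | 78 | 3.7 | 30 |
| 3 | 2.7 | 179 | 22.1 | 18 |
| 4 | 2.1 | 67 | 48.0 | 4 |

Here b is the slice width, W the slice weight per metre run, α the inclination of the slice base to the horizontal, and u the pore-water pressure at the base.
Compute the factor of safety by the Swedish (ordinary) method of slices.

Ordinary method of slices: FS = Σ[c'·Δl_i + (W_i cosα_i − u_i·Δl_i)·tanφ'] / Σ W_i sinα_i, with Δl_i = b_i / cosα_i.
Slice 1: Δl = 1.3/cos(-8.2°) = 1.313 m; N'_1 = 25·cos(-8.2°) − 0·1.313 = 24.7; c'Δl = 0.13; W sinα = -3.6
Slice 2: Δl = 1.4/cos3.7° = 1.403 m; N'_2 = 78·cos3.7° − 30·1.403 = 35.7; c'Δl = 0.14; W sinα = 5.0
Slice 3: Δl = 2.7/cos22.1° = 2.914 m; N'_3 = 179·cos22.1° − 18·2.914 = 113.4; c'Δl = 0.29; W sinα = 67.3
Slice 4: Δl = 2.1/cos48.0° = 3.138 m; N'_4 = 67·cos48.0° − 4·3.138 = 32.3; c'Δl = 0.31; W sinα = 49.8
Σc'Δl = 0.9 kN/m; ΣN' = 206.2 kN/m; ΣW sinα = 118.6 kN/m
Resisting = 0.9 + 206.2·tan21.8° = 0.9 + 82.5 = 83.3 kN/m
FS = 83.3 / 118.6 = 0.703

FS = 0.70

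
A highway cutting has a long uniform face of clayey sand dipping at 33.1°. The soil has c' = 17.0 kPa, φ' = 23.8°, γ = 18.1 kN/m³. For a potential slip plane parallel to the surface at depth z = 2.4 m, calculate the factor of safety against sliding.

For an infinite slope with a slip plane parallel to the surface (no pore pressure): FS = [c' + γz cos²β tanφ'] / [γz sinβ cosβ].
γz = 18.1·2.4 = 43.44 kN/m²
Numerator = 17.0 + 43.44·cos²33.1°·tan23.8° = 17.0 + 43.44·0.7018·0.4411 = 30.445 kPa
Denominator = 43.44·sin33.1°·cos33.1° = 43.44·0.5461·0.8377 = 19.873 kPa
FS = 30.445 / 19.873 = 1.532

FS = 1.53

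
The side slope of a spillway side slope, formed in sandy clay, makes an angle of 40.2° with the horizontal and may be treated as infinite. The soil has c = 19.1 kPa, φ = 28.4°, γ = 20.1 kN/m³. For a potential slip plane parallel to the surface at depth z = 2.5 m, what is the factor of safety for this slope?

For an infinite slope with a slip plane parallel to the surface (no pore pressure): FS = [c + γz cos²β tanφ] / [γz sinβ cosβ].
γz = 20.1·2.5 = 50.25 kN/m²
Numerator = 19.1 + 50.25·cos²40.2°·tan28.4° = 19.1 + 50.25·0.5834·0.5407 = 34.951 kPa
Denominator = 50.25·sin40.2°·cos40.2° = 50.25·0.6455·0.7638 = 24.773 kPa
FS = 34.951 / 24.773 = 1.411

FS = 1.41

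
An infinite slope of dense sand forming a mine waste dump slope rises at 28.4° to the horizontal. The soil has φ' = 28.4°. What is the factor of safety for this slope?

For a dry cohesionless infinite slope the factor of safety is FS = tanφ' / tanβ.
FS = tan28.4° / tan28.4° = 0.5407 / 0.5407 = 1.000

FS = 1.00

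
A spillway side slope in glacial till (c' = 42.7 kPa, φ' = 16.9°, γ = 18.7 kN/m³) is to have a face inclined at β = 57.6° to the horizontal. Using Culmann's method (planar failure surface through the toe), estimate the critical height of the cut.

Culmann's analysis gives the critical failure plane at α_cr = (β + φ')/2 = (57.6 + 16.9)/2 = 37.2°, and the critical height
H_c = (4c'/γ) · sinβ cosφ' / [1 − cos(β − φ')]
    = (4·42.7/18.7) · sin57.6°·cos16.9° / [1 − cos(40.7°)]
    = 9.134 · 0.8443·0.9568 / [1 − 0.7581]
    = 9.134 · 0.8079 / 0.2419
    = 30.51 m

H_c = 30.51 m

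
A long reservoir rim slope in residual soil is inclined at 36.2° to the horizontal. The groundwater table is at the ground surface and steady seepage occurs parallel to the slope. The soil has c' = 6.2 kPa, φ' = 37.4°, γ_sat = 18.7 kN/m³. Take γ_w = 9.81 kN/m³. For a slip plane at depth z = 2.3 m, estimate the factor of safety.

With seepage parallel to the slope and the water table at the surface, the effective normal stress on the slip plane uses the buoyant unit weight γ' = γ_sat − γ_w while the driving shear stress uses γ_sat:
FS = [c' + γ' z cos²β tanφ'] / [γ_sat z sinβ cosβ]
γ' = 18.7 − 9.81 = 8.89 kN/m³
Numerator = 6.2 + 8.89·2.3·cos²36.2°·tan37.4° = 6.2 + 8.89·2.3·0.6512·0.7646 = 16.380 kPa
Denominator = 18.7·2.3·sin36.2°·cos36.2° = 18.7·2.3·0.5906·0.8070 = 20.498 kPa
FS = 16.380 / 20.498 = 0.799

FS = 0.80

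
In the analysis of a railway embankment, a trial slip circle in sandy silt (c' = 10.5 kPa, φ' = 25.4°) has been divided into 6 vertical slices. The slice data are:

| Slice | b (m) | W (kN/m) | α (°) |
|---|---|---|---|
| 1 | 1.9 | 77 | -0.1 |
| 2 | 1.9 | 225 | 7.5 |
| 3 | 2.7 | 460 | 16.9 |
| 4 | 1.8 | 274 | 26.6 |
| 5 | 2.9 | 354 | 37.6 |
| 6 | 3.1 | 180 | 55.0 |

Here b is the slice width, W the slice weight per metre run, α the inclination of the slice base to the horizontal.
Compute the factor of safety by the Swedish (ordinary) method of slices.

Ordinary method of slices: FS = Σ[c'·Δl_i + (W_i cosα_i)·tanφ'] / Σ W_i sinα_i, with Δl_i = b_i / cosα_i.
Slice 1: Δl = 1.9/cos(-0.1°) = 1.900 m; N'_1 = 77·cos(-0.1°) = 77.0; c'Δl = 19.95; W sinα = -0.1
Slice 2: Δl = 1.9/cos7.5° = 1.916 m; N'_2 = 225·cos7.5° = 223.1; c'Δl = 20.12; W sinα = 29.4
Slice 3: Δl = 2.7/cos16.9° = 2.822 m; N'_3 = 460·cos16.9° = 440.1; c'Δl = 29.63; W sinα = 133.7
Slice 4: Δl = 1.8/cos26.6° = 2.013 m; N'_4 = 274·cos26.6° = 245.0; c'Δl = 21.14; W sinα = 122.7
Slice 5: Δl = 2.9/cos37.6° = 3.660 m; N'_5 = 354·cos37.6° = 280.5; c'Δl = 38.43; W sinα = 216.0
Slice 6: Δl = 3.1/cos55.0° = 5.405 m; N'_6 = 180·cos55.0° = 103.2; c'Δl = 56.75; W sinα = 147.4
Σc'Δl = 186.0 kN/m; ΣN' = 1368.9 kN/m; ΣW sinα = 649.1 kN/m
Resisting = 186.0 + 1368.9·tan25.4° = 186.0 + 650.0 = 836.0 kN/m
FS = 836.0 / 649.1 = 1.288

FS = 1.29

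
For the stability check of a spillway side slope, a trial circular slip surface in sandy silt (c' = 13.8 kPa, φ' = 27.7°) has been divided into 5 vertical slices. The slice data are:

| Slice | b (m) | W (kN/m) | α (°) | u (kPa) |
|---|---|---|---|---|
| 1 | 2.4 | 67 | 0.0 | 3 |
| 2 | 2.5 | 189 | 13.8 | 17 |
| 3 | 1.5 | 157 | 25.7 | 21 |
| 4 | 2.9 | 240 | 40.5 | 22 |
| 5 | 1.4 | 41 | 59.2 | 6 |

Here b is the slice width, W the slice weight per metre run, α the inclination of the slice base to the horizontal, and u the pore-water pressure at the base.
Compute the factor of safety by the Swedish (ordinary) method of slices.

Ordinary method of slices: FS = Σ[c'·Δl_i + (W_i cosα_i − u_i·Δl_i)·tanφ'] / Σ W_i sinα_i, with Δl_i = b_i / cosα_i.
Slice 1: Δl = 2.4/cos0.0° = 2.400 m; N'_1 = 67·cos0.0° − 3·2.400 = 59.8; c'Δl = 33.12; W sinα = 0.0
Slice 2: Δl = 2.5/cos13.8° = 2.574 m; N'_2 = 189·cos13.8° − 17·2.574 = 139.8; c'Δl = 35.53; W sinα = 45.1
Slice 3: Δl = 1.5/cos25.7° = 1.665 m; N'_3 = 157·cos25.7° − 21·1.665 = 106.5; c'Δl = 22.97; W sinα = 68.1
Slice 4: Δl = 2.9/cos40.5° = 3.814 m; N'_4 = 240·cos40.5° − 22·3.814 = 98.6; c'Δl = 52.63; W sinα = 155.9
Slice 5: Δl = 1.4/cos59.2° = 2.734 m; N'_5 = 41·cos59.2° − 6·2.734 = 4.6; c'Δl = 37.73; W sinα = 35.2
Σc'Δl = 182.0 kN/m; ΣN' = 409.3 kN/m; ΣW sinα = 304.3 kN/m
Resisting = 182.0 + 409.3·tan27.7° = 182.0 + 214.9 = 396.9 kN/m
FS = 396.9 / 304.3 = 1.304

FS = 1.30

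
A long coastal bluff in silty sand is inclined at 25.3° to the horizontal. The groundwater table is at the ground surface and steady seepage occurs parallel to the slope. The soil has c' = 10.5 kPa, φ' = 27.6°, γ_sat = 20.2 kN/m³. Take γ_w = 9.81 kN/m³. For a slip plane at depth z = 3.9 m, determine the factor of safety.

With seepage parallel to the slope and the water table at the surface, the effective normal stress on the slip plane uses the buoyant unit weight γ' = γ_sat − γ_w while the driving shear stress uses γ_sat:
FS = [c' + γ' z cos²β tanφ'] / [γ_sat z sinβ cosβ]
γ' = 20.2 − 9.81 = 10.39 kN/m³
Numerator = 10.5 + 10.39·3.9·cos²25.3°·tan27.6° = 10.5 + 10.39·3.9·0.8174·0.5228 = 27.815 kPa
Denominator = 20.2·3.9·sin25.3°·cos25.3° = 20.2·3.9·0.4274·0.9041 = 30.438 kPa
FS = 27.815 / 30.438 = 0.914

FS = 0.91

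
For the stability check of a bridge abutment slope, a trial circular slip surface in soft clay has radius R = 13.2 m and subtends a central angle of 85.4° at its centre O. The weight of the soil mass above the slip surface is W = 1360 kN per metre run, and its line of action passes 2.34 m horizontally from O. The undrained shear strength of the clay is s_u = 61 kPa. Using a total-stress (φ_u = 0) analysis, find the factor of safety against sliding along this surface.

FS = 4.98

Taking moments about the centre O, the resisting moment is provided by the undrained shear strength acting along the arc:
Arc length L_a = R·θ = 13.2·(85.4°·π/180) = 13.2·1.4905 = 19.67 m
M_R = s_u·L_a·R = 61·19.67·13.2 = 15842.1 kN·m/m
M_D = W·d = 1360·2.34 = 3182.4 kN·m/m
FS = M_R / M_D = 15842.1 / 3182.4 = 4.978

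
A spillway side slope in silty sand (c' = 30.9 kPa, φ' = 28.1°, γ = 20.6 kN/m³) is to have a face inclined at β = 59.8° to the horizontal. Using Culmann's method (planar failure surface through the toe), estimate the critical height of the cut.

H_c = 30.66 m

Culmann's analysis gives the critical failure plane at α_cr = (β + φ')/2 = (59.8 + 28.1)/2 = 44.0°, and the critical height
H_c = (4c'/γ) · sinβ cosφ' / [1 − cos(β − φ')]
    = (4·30.9/20.6) · sin59.8°·cos28.1° / [1 − cos(31.7°)]
    = 6.000 · 0.8643·0.8821 / [1 − 0.8508]
    = 6.000 · 0.7624 / 0.1492
    = 30.66 m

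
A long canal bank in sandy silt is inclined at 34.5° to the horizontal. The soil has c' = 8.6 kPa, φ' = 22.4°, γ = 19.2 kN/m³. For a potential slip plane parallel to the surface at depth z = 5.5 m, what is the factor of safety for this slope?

For an infinite slope with a slip plane parallel to the surface (no pore pressure): FS = [c' + γz cos²β tanφ'] / [γz sinβ cosβ].
γz = 19.2·5.5 = 105.60 kN/m²
Numerator = 8.6 + 105.60·cos²34.5°·tan22.4° = 8.6 + 105.60·0.6792·0.4122 = 38.162 kPa
Denominator = 105.60·sin34.5°·cos34.5° = 105.60·0.5664·0.8241 = 49.293 kPa
FS = 38.162 / 49.293 = 0.774

FS = 0.77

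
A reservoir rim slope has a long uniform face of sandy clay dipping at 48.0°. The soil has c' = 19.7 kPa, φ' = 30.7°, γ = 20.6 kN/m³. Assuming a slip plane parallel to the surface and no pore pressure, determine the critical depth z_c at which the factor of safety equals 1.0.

Setting FS = 1.00 in FS = [c' + γz cos²β tanφ'] / [γz sinβ cosβ] and solving for z:
z = c' / [γ cosβ (FS·sinβ − cosβ·tanφ')]
  = 19.7 / [20.6·cos48.0°·(1.00·sin48.0° − cos48.0°·tan30.7°)]
  = 19.7 / [20.6·0.6691·(1.00·0.7431 − 0.6691·0.5938)]
  = 19.7 / 4.7671 = 4.132 m

z_c = 4.13 m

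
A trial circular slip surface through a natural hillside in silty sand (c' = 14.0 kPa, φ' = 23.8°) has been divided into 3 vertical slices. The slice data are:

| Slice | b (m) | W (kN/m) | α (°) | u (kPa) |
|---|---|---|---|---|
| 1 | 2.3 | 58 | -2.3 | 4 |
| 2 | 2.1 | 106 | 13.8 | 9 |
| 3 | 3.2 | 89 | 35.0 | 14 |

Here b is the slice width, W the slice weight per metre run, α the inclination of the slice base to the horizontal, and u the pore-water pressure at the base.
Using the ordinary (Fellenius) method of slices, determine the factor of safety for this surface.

Ordinary method of slices: FS = Σ[c'·Δl_i + (W_i cosα_i − u_i·Δl_i)·tanφ'] / Σ W_i sinα_i, with Δl_i = b_i / cosα_i.
Slice 1: Δl = 2.3/cos(-2.3°) = 2.302 m; N'_1 = 58·cos(-2.3°) − 4·2.302 = 48.7; c'Δl = 32.23; W sinα = -2.3
Slice 2: Δl = 2.1/cos13.8° = 2.162 m; N'_2 = 106·cos13.8° − 9·2.162 = 83.5; c'Δl = 30.27; W sinα = 25.3
Slice 3: Δl = 3.2/cos35.0° = 3.906 m; N'_3 = 89·cos35.0° − 14·3.906 = 18.2; c'Δl = 54.69; W sinα = 51.0
Σc'Δl = 117.2 kN/m; ΣN' = 150.4 kN/m; ΣW sinα = 74.0 kN/m
Resisting = 117.2 + 150.4·tan23.8° = 117.2 + 66.4 = 183.5 kN/m
FS = 183.5 / 74.0 = 2.480

FS = 2.48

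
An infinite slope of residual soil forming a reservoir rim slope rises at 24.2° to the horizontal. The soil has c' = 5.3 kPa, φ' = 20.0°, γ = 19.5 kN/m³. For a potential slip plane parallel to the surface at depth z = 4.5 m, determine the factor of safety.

FS = 0.97

For an infinite slope with a slip plane parallel to the surface (no pore pressure): FS = [c' + γz cos²β tanφ'] / [γz sinβ cosβ].
γz = 19.5·4.5 = 87.75 kN/m²
Numerator = 5.3 + 87.75·cos²24.2°·tan20.0° = 5.3 + 87.75·0.8320·0.3640 = 31.872 kPa
Denominator = 87.75·sin24.2°·cos24.2° = 87.75·0.4099·0.9121 = 32.810 kPa
FS = 31.872 / 32.810 = 0.971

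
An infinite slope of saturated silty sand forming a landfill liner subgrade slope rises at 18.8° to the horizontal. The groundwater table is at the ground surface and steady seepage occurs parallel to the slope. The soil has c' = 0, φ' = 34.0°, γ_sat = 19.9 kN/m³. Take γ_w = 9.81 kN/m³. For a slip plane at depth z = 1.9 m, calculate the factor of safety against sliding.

With seepage parallel to the slope and the water table at the surface, the effective normal stress on the slip plane uses the buoyant unit weight γ' = γ_sat − γ_w while the driving shear stress uses γ_sat:
FS = [c' + γ' z cos²β tanφ'] / [γ_sat z sinβ cosβ]
(For c' = 0 this reduces to FS = (γ'/γ_sat)·tanφ'/tanβ.)
γ' = 19.9 − 9.81 = 10.09 kN/m³
Numerator = 0.0 + 10.09·1.9·cos²18.8°·tan34.0° = 0.0 + 10.09·1.9·0.8961·0.6745 = 11.588 kPa
Denominator = 19.9·1.9·sin18.8°·cos18.8° = 19.9·1.9·0.3223·0.9466 = 11.535 kPa
FS = 11.588 / 11.535 = 1.005

FS = 1.00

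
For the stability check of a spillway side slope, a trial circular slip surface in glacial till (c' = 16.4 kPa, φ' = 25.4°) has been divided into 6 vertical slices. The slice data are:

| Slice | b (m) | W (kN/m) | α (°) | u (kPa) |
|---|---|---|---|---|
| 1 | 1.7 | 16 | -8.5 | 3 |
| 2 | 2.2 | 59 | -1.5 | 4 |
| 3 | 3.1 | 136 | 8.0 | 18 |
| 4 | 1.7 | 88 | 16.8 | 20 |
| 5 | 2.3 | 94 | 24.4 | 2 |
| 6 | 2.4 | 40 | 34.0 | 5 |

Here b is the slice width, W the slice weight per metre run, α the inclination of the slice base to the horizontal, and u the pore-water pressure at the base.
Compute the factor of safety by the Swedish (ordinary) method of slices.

Ordinary method of slices: FS = Σ[c'·Δl_i + (W_i cosα_i − u_i·Δl_i)·tanφ'] / Σ W_i sinα_i, with Δl_i = b_i / cosα_i.
Slice 1: Δl = 1.7/cos(-8.5°) = 1.719 m; N'_1 = 16·cos(-8.5°) − 3·1.719 = 10.7; c'Δl = 28.19; W sinα = -2.4
Slice 2: Δl = 2.2/cos(-1.5°) = 2.201 m; N'_2 = 59·cos(-1.5°) − 4·2.201 = 50.2; c'Δl = 36.09; W sinα = -1.5
Slice 3: Δl = 3.1/cos8.0° = 3.130 m; N'_3 = 136·cos8.0° − 18·3.130 = 78.3; c'Δl = 51.34; W sinα = 18.9
Slice 4: Δl = 1.7/cos16.8° = 1.776 m; N'_4 = 88·cos16.8° − 20·1.776 = 48.7; c'Δl = 29.12; W sinα = 25.4
Slice 5: Δl = 2.3/cos24.4° = 2.526 m; N'_5 = 94·cos24.4° − 2·2.526 = 80.6; c'Δl = 41.42; W sinα = 38.8
Slice 6: Δl = 2.4/cos34.0° = 2.895 m; N'_6 = 40·cos34.0° − 5·2.895 = 18.7; c'Δl = 47.48; W sinα = 22.4
Σc'Δl = 233.6 kN/m; ΣN' = 287.1 kN/m; ΣW sinα = 101.7 kN/m
Resisting = 233.6 + 287.1·tan25.4° = 233.6 + 136.3 = 370.0 kN/m
FS = 370.0 / 101.7 = 3.640

FS = 3.64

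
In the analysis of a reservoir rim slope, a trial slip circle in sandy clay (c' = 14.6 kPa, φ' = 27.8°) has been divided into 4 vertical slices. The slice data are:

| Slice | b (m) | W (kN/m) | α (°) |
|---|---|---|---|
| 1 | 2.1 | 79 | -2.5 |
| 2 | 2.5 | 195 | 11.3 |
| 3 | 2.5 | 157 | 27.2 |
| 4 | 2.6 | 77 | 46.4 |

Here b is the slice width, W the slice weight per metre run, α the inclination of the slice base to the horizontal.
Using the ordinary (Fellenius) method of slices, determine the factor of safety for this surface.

FS = 2.51

Ordinary method of slices: FS = Σ[c'·Δl_i + (W_i cosα_i)·tanφ'] / Σ W_i sinα_i, with Δl_i = b_i / cosα_i.
Slice 1: Δl = 2.1/cos(-2.5°) = 2.102 m; N'_1 = 79·cos(-2.5°) = 78.9; c'Δl = 30.69; W sinα = -3.4
Slice 2: Δl = 2.5/cos11.3° = 2.549 m; N'_2 = 195·cos11.3° = 191.2; c'Δl = 37.22; W sinα = 38.2
Slice 3: Δl = 2.5/cos27.2° = 2.811 m; N'_3 = 157·cos27.2° = 139.6; c'Δl = 41.04; W sinα = 71.8
Slice 4: Δl = 2.6/cos46.4° = 3.770 m; N'_4 = 77·cos46.4° = 53.1; c'Δl = 55.04; W sinα = 55.8
Σc'Δl = 164.0 kN/m; ΣN' = 462.9 kN/m; ΣW sinα = 162.3 kN/m
Resisting = 164.0 + 462.9·tan27.8° = 164.0 + 244.1 = 408.0 kN/m
FS = 408.0 / 162.3 = 2.514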